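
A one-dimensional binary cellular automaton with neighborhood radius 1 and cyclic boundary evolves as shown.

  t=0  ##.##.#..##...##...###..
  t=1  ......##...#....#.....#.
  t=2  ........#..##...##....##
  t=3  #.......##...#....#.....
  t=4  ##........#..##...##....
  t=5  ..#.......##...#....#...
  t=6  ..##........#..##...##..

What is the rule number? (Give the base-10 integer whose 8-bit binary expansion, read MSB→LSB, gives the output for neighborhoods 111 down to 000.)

20

  ###|.  b7=0 t=0,i=20
  ##.|.  b6=0 t=0,i=1
  #.#|.  b5=0 t=0,i=2
  #..|#  b4=1 t=0,i=7
  .##|.  b3=0 t=0,i=0
  .#.|#  b2=1 t=0,i=6
  ..#|.  b1=0 t=0,i=8
  ...|.  b0=0 t=0,i=12
  bits 00010100 = 20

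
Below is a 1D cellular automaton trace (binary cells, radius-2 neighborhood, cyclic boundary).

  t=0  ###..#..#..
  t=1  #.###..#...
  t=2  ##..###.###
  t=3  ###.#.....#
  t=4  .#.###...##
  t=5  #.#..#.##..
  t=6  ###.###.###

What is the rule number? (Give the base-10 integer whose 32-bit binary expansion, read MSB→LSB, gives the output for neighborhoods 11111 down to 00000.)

3591773612

  nb #####: next=#  (t=2,i=10, bit31=1)
  nb ####.: next=#  (t=2,i=0, bit30=1)
  nb ###.#: next=.  (t=2,i=6, bit29=0)
  nb ###..: next=#  (t=0,i=2, bit28=1)
  nb ##.##: next=.  (t=2,i=7, bit27=0)
  nb ##.#.: next=#  (t=3,i=3, bit26=1)
  nb ##..#: next=#  (t=0,i=3, bit25=1)
  nb ##...: next=.  (t=4,i=6, bit24=0)
  nb #.###: next=.  (t=1,i=2, bit23=0)
  nb #.##.: next=.  (t=5,i=7, bit22=0)
  nb #.#.#: next=.  (t=4,i=1, bit21=0)
  nb #.#..: next=#  (t=3,i=4, bit20=1)
  nb #..##: next=.  (t=0,i=10, bit19=0)
  nb #..#.: next=#  (t=0,i=4, bit18=1)
  nb #...#: next=#  (t=1,i=9, bit17=1)
  nb #....: next=.  (t=3,i=6, bit16=0)
  nb .####: next=.  (t=2,i=9, bit15=0)
  nb .###.: next=.  (t=0,i=1, bit14=0)
  nb .##.#: next=.  (t=4,i=10, bit13=0)
  nb .##..: next=#  (t=5,i=8, bit12=1)
  nb .#.##: next=#  (t=1,i=1, bit11=1)
  nb .#.#.: next=#  (t=5,i=1, bit10=1)
  nb .#..#: next=.  (t=0,i=6, bit9=0)
  nb .#...: next=#  (t=1,i=8, bit8=1)
  nb ..###: next=#  (t=0,i=0, bit7=1)
  nb ..##.: next=.  (t=4,i=9, bit6=0)
  nb ..#.#: next=#  (t=1,i=0, bit5=1)
  nb ..#..: next=.  (t=0,i=5, bit4=0)
  nb ...##: next=#  (t=3,i=9, bit3=1)
  nb ...#.: next=#  (t=1,i=10, bit2=1)
  nb ....#: next=.  (t=3,i=8, bit1=0)
  nb .....: next=.  (t=3,i=7, bit0=0)
  bits 11010110000101100001110110101100 = 3591773612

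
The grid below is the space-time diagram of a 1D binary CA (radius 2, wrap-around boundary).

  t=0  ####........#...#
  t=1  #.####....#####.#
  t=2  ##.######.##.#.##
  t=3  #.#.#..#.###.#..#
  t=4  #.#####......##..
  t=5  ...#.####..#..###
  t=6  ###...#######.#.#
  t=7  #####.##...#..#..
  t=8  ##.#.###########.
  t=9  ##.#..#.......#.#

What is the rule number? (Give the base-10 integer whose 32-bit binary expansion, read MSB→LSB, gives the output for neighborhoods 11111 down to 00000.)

  #####|.  b31=0 t=0,i=1
  ####.|#  b30=1 t=0,i=2
  ###.#|.  b29=0 t=1,i=14
  ###..|#  b28=1 t=0,i=3
  ##.##|#  b27=1 t=1,i=1
  ##.#.|.  b26=0 t=2,i=12
  ##..#|#  b25=1 t=4,i=15
  ##...|#  b24=1 t=0,i=4
  #.###|.  b23=0 t=1,i=2
  #.##.|#  b22=1 t=1,i=16
  #.#.#|#  b21=1 t=2,i=13
  #.#..|#  b20=1 t=3,i=4
  #..##|.  b19=0 t=3,i=15
  #..#.|#  b18=1 t=3,i=6
  #...#|#  b17=1 t=0,i=14
  #....|#  b16=1 t=0,i=5
  .####|#  b15=1 t=0,i=0
  .###.|.  b14=0 t=3,i=10
  .##.#|#  b13=1 t=1,i=0
  .##..|#  b12=1 t=4,i=14
  .#.##|.  b11=0 t=2,i=14
  .#.#.|#  b10=1 t=3,i=3
  .#..#|#  b9=1 t=3,i=5
  .#...|#  b8=1 t=0,i=13
  ..###|#  b7=1 t=0,i=16
  ..##.|.  b6=0 t=3,i=16
  ..#.#|.  b5=0 t=3,i=7
  ..#..|#  b4=1 t=0,i=12
  ...##|.  b3=0 t=0,i=15
  ...#.|#  b2=1 t=0,i=11
  ....#|#  b1=1 t=0,i=10
  .....|.  b0=0 t=0,i=6
  bits 01011011011101111011011110010110 = 1534572438

1534572438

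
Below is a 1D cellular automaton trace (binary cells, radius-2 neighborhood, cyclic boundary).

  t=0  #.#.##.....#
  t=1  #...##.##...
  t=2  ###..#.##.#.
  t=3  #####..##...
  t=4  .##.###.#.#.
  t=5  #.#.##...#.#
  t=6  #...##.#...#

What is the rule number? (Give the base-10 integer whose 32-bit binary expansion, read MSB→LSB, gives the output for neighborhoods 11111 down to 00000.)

2463102737

  [31] ##### => #  t=3,i=2
  [30] ####. => .  t=3,i=3
  [29] ###.# => .  t=4,i=6
  [28] ###.. => #  t=2,i=2
  [27] ##.## => .  t=1,i=6
  [26] ##.#. => .  t=0,i=1
  [25] ##..# => #  t=2,i=3
  [24] ##... => .  t=0,i=6
  [23] #.### => #  t=2,i=0
  [22] #.##. => #  t=0,i=4
  [21] #.#.# => .  t=0,i=2
  [20] #.#.. => .  t=4,i=10
  [19] #..## => #  t=3,i=6
  [18] #..#. => #  t=2,i=4
  [17] #...# => #  t=1,i=2
  [16] #.... => #  t=0,i=7
  [15] .#### => #  t=3,i=1
  [14] .###. => #  t=2,i=1
  [13] .##.# => #  t=0,i=0
  [12] .##.. => #  t=0,i=5
  [11] .#.## => .  t=0,i=3
  [10] .#.#. => #  t=4,i=9
  [9] .#..# => #  t=4,i=11
  [8] .#... => #  t=1,i=1
  [7] ..### => .  t=3,i=0
  [6] ..##. => .  t=0,i=11
  [5] ..#.# => .  t=2,i=5
  [4] ..#.. => #  t=1,i=0
  [3] ...## => .  t=0,i=10
  [2] ...#. => .  t=1,i=11
  [1] ....# => .  t=0,i=9
  [0] ..... => #  t=0,i=8
  bits 10010010110011111111011100010001 = 2463102737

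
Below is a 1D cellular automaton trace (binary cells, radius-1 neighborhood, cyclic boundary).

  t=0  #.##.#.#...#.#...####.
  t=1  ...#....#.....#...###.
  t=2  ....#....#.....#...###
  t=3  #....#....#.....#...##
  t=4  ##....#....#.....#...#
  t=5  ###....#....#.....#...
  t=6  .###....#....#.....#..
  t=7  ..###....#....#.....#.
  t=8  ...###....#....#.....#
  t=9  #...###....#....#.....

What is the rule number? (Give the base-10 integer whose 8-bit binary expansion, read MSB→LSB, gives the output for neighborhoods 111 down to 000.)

  [7] ### => #  t=0,i=18
  [6] ##. => #  t=0,i=3
  [5] #.# => .  t=0,i=1
  [4] #.. => #  t=0,i=8
  [3] .## => .  t=0,i=2
  [2] .#. => .  t=0,i=0
  [1] ..# => .  t=0,i=10
  [0] ... => .  t=0,i=9
  bits 11010000 = 208

208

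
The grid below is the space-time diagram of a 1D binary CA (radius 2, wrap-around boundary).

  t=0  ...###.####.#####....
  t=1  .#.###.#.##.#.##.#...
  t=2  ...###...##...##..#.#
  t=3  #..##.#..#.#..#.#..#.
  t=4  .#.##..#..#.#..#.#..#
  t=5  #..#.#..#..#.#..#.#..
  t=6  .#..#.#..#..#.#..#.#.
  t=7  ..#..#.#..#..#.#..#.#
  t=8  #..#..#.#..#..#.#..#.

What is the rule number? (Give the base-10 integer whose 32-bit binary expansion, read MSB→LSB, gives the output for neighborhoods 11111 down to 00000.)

  #####|#  b31=1 t=0,i=14
  ####.|#  b30=1 t=0,i=9
  ###.#|#  b29=1 t=0,i=5
  ###..|.  b28=0 t=0,i=16
  ##.##|.  b27=0 t=0,i=6
  ##.#.|.  b26=0 t=1,i=6
  ##..#|#  b25=1 t=2,i=16
  ##...|#  b24=1 t=0,i=17
  #.###|#  b23=1 t=0,i=7
  #.##.|#  b22=1 t=1,i=9
  #.#.#|.  b21=0 t=1,i=7
  #.#..|.  b20=0 t=1,i=17
  #..##|.  b19=0 t=3,i=2
  #..#.|.  b18=0 t=2,i=17
  #...#|.  b17=0 t=2,i=1
  #....|.  b16=0 t=0,i=18
  .####|.  b15=0 t=0,i=8
  .###.|#  b14=1 t=0,i=4
  .##.#|#  b13=1 t=1,i=10
  .##..|.  b12=0 t=2,i=10
  .#.##|.  b11=0 t=1,i=2
  .#.#.|#  b10=1 t=2,i=19
  .#..#|#  b9=1 t=3,i=1
  .#...|#  b8=1 t=1,i=18
  ..###|#  b7=1 t=0,i=3
  ..##.|#  b6=1 t=2,i=9
  ..#.#|.  b5=0 t=1,i=1
  ..#..|.  b4=0 t=4,i=7
  ...##|.  b3=0 t=0,i=2
  ...#.|.  b2=0 t=1,i=0
  ....#|#  b1=1 t=0,i=1
  .....|.  b0=0 t=0,i=0
  bits 11100011110000000110011111000010 = 3821037506

3821037506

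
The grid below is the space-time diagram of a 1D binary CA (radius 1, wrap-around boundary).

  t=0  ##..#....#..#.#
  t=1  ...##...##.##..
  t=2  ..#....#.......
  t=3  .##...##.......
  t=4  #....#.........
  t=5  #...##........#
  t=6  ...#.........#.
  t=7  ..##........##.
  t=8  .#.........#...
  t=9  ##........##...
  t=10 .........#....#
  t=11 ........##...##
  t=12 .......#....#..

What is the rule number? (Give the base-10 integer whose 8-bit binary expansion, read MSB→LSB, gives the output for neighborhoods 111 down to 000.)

  [7] ### => .  t=0,i=0
  [6] ##. => .  t=0,i=1
  [5] #.# => .  t=0,i=13
  [4] #.. => .  t=0,i=2
  [3] .## => .  t=0,i=14
  [2] .#. => #  t=0,i=4
  [1] ..# => #  t=0,i=3
  [0] ... => .  t=0,i=6
  bits 00000110 = 6

6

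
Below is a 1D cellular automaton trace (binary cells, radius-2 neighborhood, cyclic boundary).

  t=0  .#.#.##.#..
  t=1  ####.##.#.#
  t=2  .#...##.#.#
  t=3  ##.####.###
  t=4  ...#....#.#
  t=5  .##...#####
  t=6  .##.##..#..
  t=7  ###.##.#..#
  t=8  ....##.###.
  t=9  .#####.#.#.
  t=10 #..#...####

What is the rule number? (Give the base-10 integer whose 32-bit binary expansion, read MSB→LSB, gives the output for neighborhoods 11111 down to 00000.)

2432579183

  #####|#  b31=1 t=1,i=1
  ####.|.  b30=0 t=1,i=2
  ###.#|.  b29=0 t=1,i=3
  ###..|#  b28=1 t=8,i=9
  ##.##|.  b27=0 t=1,i=4
  ##.#.|.  b26=0 t=0,i=7
  ##..#|.  b25=0 t=6,i=6
  ##...|.  b24=0 t=5,i=3
  #.###|#  b23=1 t=1,i=10
  #.##.|#  b22=1 t=0,i=5
  #.#.#|#  b21=1 t=0,i=3
  #.#..|#  b20=1 t=0,i=8
  #..##|#  b19=1 t=7,i=9
  #..#.|#  b18=1 t=6,i=7
  #...#|#  b17=1 t=0,i=10
  #....|.  b16=0 t=4,i=5
  .####|.  b15=0 t=1,i=0
  .###.|.  b14=0 t=8,i=8
  .##.#|#  b13=1 t=0,i=6
  .##..|#  b12=1 t=5,i=2
  .#.##|.  b11=0 t=0,i=4
  .#.#.|#  b10=1 t=0,i=2
  .#..#|#  b9=1 t=7,i=8
  .#...|.  b8=0 t=0,i=9
  ..###|.  b7=0 t=5,i=6
  ..##.|#  b6=1 t=2,i=5
  ..#.#|#  b5=1 t=0,i=1
  ..#..|.  b4=0 t=4,i=3
  ...##|#  b3=1 t=2,i=4
  ...#.|#  b2=1 t=0,i=0
  ....#|#  b1=1 t=4,i=6
  .....|#  b0=1 t=8,i=1
  bits 10010000111111100011011001101111 = 2432579183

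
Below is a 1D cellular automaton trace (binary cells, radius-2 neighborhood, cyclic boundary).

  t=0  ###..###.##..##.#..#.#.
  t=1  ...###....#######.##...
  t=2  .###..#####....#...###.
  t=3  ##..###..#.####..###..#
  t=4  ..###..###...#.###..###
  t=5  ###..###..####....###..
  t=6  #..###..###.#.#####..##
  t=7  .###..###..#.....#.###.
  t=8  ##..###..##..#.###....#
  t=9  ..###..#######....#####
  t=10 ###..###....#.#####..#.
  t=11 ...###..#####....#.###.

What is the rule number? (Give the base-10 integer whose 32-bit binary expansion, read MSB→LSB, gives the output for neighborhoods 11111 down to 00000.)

  nb #####: next=.  (t=1,i=12, bit31=0)
  nb ####.: next=#  (t=1,i=15, bit30=1)
  nb ###.#: next=.  (t=0,i=7, bit29=0)
  nb ###..: next=.  (t=0,i=2, bit28=0)
  nb ##.##: next=.  (t=0,i=8, bit27=0)
  nb ##.#.: next=#  (t=0,i=15, bit26=1)
  nb ##..#: next=#  (t=0,i=3, bit25=1)
  nb ##...: next=#  (t=1,i=6, bit24=1)
  nb #.###: next=.  (t=0,i=0, bit23=0)
  nb #.##.: next=.  (t=0,i=9, bit22=0)
  nb #.#.#: next=.  (t=0,i=21, bit21=0)
  nb #.#..: next=#  (t=0,i=16, bit20=1)
  nb #..##: next=#  (t=0,i=4, bit19=1)
  nb #..#.: next=#  (t=0,i=18, bit18=1)
  nb #...#: next=#  (t=2,i=17, bit17=1)
  nb #....: next=#  (t=1,i=7, bit16=1)
  nb .####: next=.  (t=1,i=11, bit15=0)
  nb .###.: next=.  (t=0,i=1, bit14=0)
  nb .##.#: next=#  (t=0,i=14, bit13=1)
  nb .##..: next=#  (t=0,i=10, bit12=1)
  nb .#.##: next=.  (t=0,i=22, bit11=0)
  nb .#.#.: next=.  (t=0,i=20, bit10=0)
  nb .#..#: next=.  (t=0,i=17, bit9=0)
  nb .#...: next=.  (t=2,i=16, bit8=0)
  nb ..###: next=#  (t=0,i=5, bit7=1)
  nb ..##.: next=#  (t=0,i=13, bit6=1)
  nb ..#.#: next=#  (t=0,i=19, bit5=1)
  nb ..#..: next=.  (t=2,i=15, bit4=0)
  nb ...##: next=#  (t=1,i=2, bit3=1)
  nb ...#.: next=#  (t=2,i=14, bit2=1)
  nb ....#: next=#  (t=1,i=1, bit1=1)
  nb .....: next=.  (t=1,i=0, bit0=0)
  bits 01000111000111110011000011101110 = 1193226478

1193226478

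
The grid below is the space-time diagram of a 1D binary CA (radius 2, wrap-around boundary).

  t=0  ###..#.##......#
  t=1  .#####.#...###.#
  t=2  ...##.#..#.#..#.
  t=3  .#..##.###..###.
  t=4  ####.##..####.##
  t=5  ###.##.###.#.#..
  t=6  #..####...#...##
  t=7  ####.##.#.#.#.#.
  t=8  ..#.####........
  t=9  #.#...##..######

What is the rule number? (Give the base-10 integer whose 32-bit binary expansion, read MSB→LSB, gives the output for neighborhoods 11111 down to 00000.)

3729662643

  [31] ##### => #  t=1,i=3
  [30] ####. => #  t=0,i=1
  [29] ###.# => .  t=1,i=5
  [28] ###.. => #  t=0,i=2
  [27] ##.## => #  t=3,i=6
  [26] ##.#. => #  t=1,i=6
  [25] ##..# => #  t=0,i=3
  [24] ##... => .  t=0,i=9
  [23] #.### => .  t=1,i=1
  [22] #.##. => #  t=0,i=7
  [21] #.#.# => .  t=1,i=15
  [20] #.#.. => .  t=1,i=7
  [19] #..## => #  t=3,i=3
  [18] #..#. => #  t=0,i=4
  [17] #...# => #  t=1,i=9
  [16] #.... => .  t=0,i=10
  [15] .#### => .  t=0,i=0
  [14] .###. => .  t=1,i=12
  [13] .##.# => #  t=2,i=4
  [12] .##.. => .  t=0,i=8
  [11] .#.## => .  t=0,i=6
  [10] .#.#. => .  t=2,i=10
  [9] .#..# => #  t=2,i=7
  [8] .#... => .  t=1,i=8
  [7] ..### => #  t=0,i=15
  [6] ..##. => .  t=2,i=3
  [5] ..#.# => #  t=0,i=5
  [4] ..#.. => #  t=2,i=14
  [3] ...## => .  t=0,i=14
  [2] ...#. => .  t=6,i=9
  [1] ....# => #  t=0,i=13
  [0] ..... => #  t=0,i=11
  bits 11011110010011100010001010110011 = 3729662643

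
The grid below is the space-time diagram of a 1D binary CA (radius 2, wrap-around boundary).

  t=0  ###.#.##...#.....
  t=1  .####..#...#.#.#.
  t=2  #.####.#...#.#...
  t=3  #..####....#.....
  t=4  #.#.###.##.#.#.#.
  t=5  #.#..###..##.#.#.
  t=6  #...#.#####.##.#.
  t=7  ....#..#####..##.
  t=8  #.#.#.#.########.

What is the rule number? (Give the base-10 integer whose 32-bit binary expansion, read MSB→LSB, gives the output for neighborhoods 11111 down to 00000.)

4264153202

  ##### -> #   bit 31 = 1  t=6,i=8
  ####. -> #   bit 30 = 1  t=1,i=3
  ###.# -> #   bit 29 = 1  t=0,i=2
  ###.. -> #   bit 28 = 1  t=1,i=4
  ##.## -> #   bit 27 = 1  t=4,i=7
  ##.#. -> #   bit 26 = 1  t=0,i=3
  ##..# -> #   bit 25 = 1  t=1,i=5
  ##... -> .   bit 24 = 0  t=0,i=8
  #.### -> .   bit 23 = 0  t=2,i=2
  #.##. -> .   bit 22 = 0  t=0,i=6
  #.#.# -> #   bit 21 = 1  t=0,i=4
  #.#.. -> .   bit 20 = 0  t=1,i=15
  #..## -> #   bit 19 = 1  t=1,i=0
  #..#. -> .   bit 18 = 0  t=1,i=6
  #...# -> .   bit 17 = 0  t=0,i=9
  #.... -> #   bit 16 = 1  t=0,i=13
  .#### -> #   bit 15 = 1  t=1,i=2
  .###. -> #   bit 14 = 1  t=0,i=1
  .##.# -> .   bit 13 = 0  t=4,i=9
  .##.. -> #   bit 12 = 1  t=0,i=7
  .#.## -> .   bit 11 = 0  t=0,i=5
  .#.#. -> .   bit 10 = 0  t=1,i=12
  .#..# -> .   bit 9 = 0  t=1,i=16
  .#... -> .   bit 8 = 0  t=0,i=12
  ..### -> .   bit 7 = 0  t=0,i=0
  ..##. -> #   bit 6 = 1  t=5,i=10
  ..#.# -> #   bit 5 = 1  t=1,i=11
  ..#.. -> #   bit 4 = 1  t=0,i=11
  ...## -> .   bit 3 = 0  t=0,i=16
  ...#. -> .   bit 2 = 0  t=0,i=10
  ....# -> #   bit 1 = 1  t=0,i=15
  ..... -> .   bit 0 = 0  t=0,i=14
  bits 11111110001010011101000001110010 = 4264153202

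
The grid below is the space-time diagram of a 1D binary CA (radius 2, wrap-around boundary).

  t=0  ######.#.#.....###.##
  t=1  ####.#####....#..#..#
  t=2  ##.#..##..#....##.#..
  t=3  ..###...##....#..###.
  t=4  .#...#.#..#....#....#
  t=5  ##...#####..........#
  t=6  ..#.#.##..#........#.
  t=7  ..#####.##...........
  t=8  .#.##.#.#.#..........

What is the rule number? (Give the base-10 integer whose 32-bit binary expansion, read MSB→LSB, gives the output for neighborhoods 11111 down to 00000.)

2809433640

  nb #####: next=#  (t=0,i=0, bit31=1)
  nb ####.: next=.  (t=0,i=4, bit30=0)
  nb ###.#: next=#  (t=0,i=5, bit29=1)
  nb ###..: next=.  (t=1,i=9, bit28=0)
  nb ##.##: next=.  (t=0,i=18, bit27=0)
  nb ##.#.: next=#  (t=0,i=6, bit26=1)
  nb ##..#: next=#  (t=2,i=8, bit25=1)
  nb ##...: next=#  (t=1,i=10, bit24=1)
  nb #.###: next=.  (t=0,i=19, bit23=0)
  nb #.##.: next=#  (t=6,i=6, bit22=1)
  nb #.#.#: next=#  (t=0,i=7, bit21=1)
  nb #.#..: next=#  (t=0,i=9, bit20=1)
  nb #..##: next=.  (t=1,i=19, bit19=0)
  nb #..#.: next=#  (t=1,i=16, bit18=1)
  nb #...#: next=.  (t=3,i=0, bit17=0)
  nb #....: next=.  (t=0,i=11, bit16=0)
  nb .####: next=#  (t=0,i=20, bit15=1)
  nb .###.: next=.  (t=0,i=16, bit14=0)
  nb .##.#: next=.  (t=2,i=1, bit13=0)
  nb .##..: next=.  (t=2,i=7, bit12=0)
  nb .#.##: next=#  (t=6,i=5, bit11=1)
  nb .#.#.: next=#  (t=0,i=8, bit10=1)
  nb .#..#: next=#  (t=1,i=15, bit9=1)
  nb .#...: next=.  (t=0,i=10, bit8=0)
  nb ..###: next=.  (t=0,i=15, bit7=0)
  nb ..##.: next=.  (t=2,i=0, bit6=0)
  nb ..#.#: next=#  (t=4,i=5, bit5=1)
  nb ..#..: next=.  (t=1,i=14, bit4=0)
  nb ...##: next=#  (t=0,i=14, bit3=1)
  nb ...#.: next=.  (t=1,i=13, bit2=0)
  nb ....#: next=.  (t=0,i=13, bit1=0)
  nb .....: next=.  (t=0,i=12, bit0=0)
  bits 10100111011101001000111000101000 = 2809433640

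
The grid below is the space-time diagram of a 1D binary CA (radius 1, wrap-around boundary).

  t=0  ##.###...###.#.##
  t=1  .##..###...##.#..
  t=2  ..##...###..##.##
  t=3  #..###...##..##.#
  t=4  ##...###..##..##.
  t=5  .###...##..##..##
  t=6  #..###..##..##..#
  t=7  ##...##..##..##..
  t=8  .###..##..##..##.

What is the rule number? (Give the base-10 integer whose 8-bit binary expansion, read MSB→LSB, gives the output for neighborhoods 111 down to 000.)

113

  [7] ### => .  t=0,i=0
  [6] ##. => #  t=0,i=1
  [5] #.# => #  t=0,i=2
  [4] #.. => #  t=0,i=6
  [3] .## => .  t=0,i=3
  [2] .#. => .  t=0,i=13
  [1] ..# => .  t=0,i=8
  [0] ... => #  t=0,i=7
  bits 01110001 = 113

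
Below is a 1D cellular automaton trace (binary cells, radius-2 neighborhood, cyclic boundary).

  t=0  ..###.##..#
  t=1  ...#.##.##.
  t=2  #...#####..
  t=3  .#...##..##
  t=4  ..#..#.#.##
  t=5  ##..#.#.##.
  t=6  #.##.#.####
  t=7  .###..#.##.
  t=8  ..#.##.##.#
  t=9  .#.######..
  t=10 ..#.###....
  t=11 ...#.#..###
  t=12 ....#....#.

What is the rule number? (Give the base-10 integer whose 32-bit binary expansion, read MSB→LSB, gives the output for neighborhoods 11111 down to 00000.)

  nb #####: next=#  (t=2,i=6, bit31=1)
  nb ####.: next=.  (t=2,i=7, bit30=0)
  nb ###.#: next=.  (t=0,i=4, bit29=0)
  nb ###..: next=.  (t=2,i=8, bit28=0)
  nb ##.##: next=#  (t=0,i=5, bit27=1)
  nb ##.#.: next=.  (t=3,i=0, bit26=0)
  nb ##..#: next=#  (t=0,i=8, bit25=1)
  nb ##...: next=.  (t=1,i=10, bit24=0)
  nb #.###: next=.  (t=6,i=7, bit23=0)
  nb #.##.: next=#  (t=0,i=6, bit22=1)
  nb #.#.#: next=.  (t=4,i=7, bit21=0)
  nb #.#..: next=.  (t=3,i=1, bit20=0)
  nb #..##: next=.  (t=0,i=1, bit19=0)
  nb #..#.: next=#  (t=0,i=9, bit18=1)
  nb #...#: next=.  (t=2,i=2, bit17=0)
  nb #....: next=#  (t=1,i=0, bit16=1)
  nb .####: next=#  (t=2,i=5, bit15=1)
  nb .###.: next=#  (t=0,i=3, bit14=1)
  nb .##.#: next=#  (t=1,i=6, bit13=1)
  nb .##..: next=.  (t=0,i=7, bit12=0)
  nb .#.##: next=#  (t=1,i=4, bit11=1)
  nb .#.#.: next=#  (t=4,i=6, bit10=1)
  nb .#..#: next=.  (t=0,i=0, bit9=0)
  nb .#...: next=#  (t=2,i=1, bit8=1)
  nb ..###: next=.  (t=0,i=2, bit7=0)
  nb ..##.: next=#  (t=3,i=5, bit6=1)
  nb ..#.#: next=.  (t=1,i=3, bit5=0)
  nb ..#..: next=.  (t=0,i=10, bit4=0)
  nb ...##: next=.  (t=2,i=3, bit3=0)
  nb ...#.: next=.  (t=1,i=2, bit2=0)
  nb ....#: next=.  (t=1,i=1, bit1=0)
  nb .....: next=#  (t=10,i=9, bit0=1)
  bits 10001010010001011110110101000001 = 2319838529

2319838529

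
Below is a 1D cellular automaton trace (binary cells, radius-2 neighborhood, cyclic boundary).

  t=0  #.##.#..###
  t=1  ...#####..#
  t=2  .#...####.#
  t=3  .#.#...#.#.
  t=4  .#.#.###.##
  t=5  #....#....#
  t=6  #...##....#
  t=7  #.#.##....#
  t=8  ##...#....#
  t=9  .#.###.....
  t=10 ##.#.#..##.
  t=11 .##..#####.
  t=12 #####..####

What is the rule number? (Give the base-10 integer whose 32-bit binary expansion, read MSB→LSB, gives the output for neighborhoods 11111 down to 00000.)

3600429685

  nb #####: next=#  (t=1,i=5, bit31=1)
  nb ####.: next=#  (t=0,i=10, bit30=1)
  nb ###.#: next=.  (t=0,i=0, bit29=0)
  nb ###..: next=#  (t=1,i=7, bit28=1)
  nb ##.##: next=.  (t=0,i=1, bit27=0)
  nb ##.#.: next=#  (t=0,i=4, bit26=1)
  nb ##..#: next=#  (t=1,i=8, bit25=1)
  nb ##...: next=.  (t=5,i=1, bit24=0)
  nb #.###: next=#  (t=4,i=5, bit23=1)
  nb #.##.: next=.  (t=0,i=2, bit22=0)
  nb #.#.#: next=.  (t=2,i=10, bit21=0)
  nb #.#..: next=#  (t=0,i=5, bit20=1)
  nb #..##: next=#  (t=0,i=7, bit19=1)
  nb #..#.: next=.  (t=1,i=9, bit18=0)
  nb #...#: next=#  (t=1,i=1, bit17=1)
  nb #....: next=.  (t=5,i=2, bit16=0)
  nb .####: next=.  (t=0,i=9, bit15=0)
  nb .###.: next=.  (t=4,i=6, bit14=0)
  nb .##.#: next=#  (t=0,i=3, bit13=1)
  nb .##..: next=#  (t=5,i=0, bit12=1)
  nb .#.##: next=.  (t=4,i=4, bit11=0)
  nb .#.#.: next=.  (t=2,i=0, bit10=0)
  nb .#..#: next=#  (t=0,i=6, bit9=1)
  nb .#...: next=.  (t=1,i=0, bit8=0)
  nb ..###: next=.  (t=0,i=8, bit7=0)
  nb ..##.: next=#  (t=5,i=10, bit6=1)
  nb ..#.#: next=#  (t=3,i=1, bit5=1)
  nb ..#..: next=#  (t=1,i=10, bit4=1)
  nb ...##: next=.  (t=1,i=2, bit3=0)
  nb ...#.: next=#  (t=3,i=6, bit2=1)
  nb ....#: next=.  (t=5,i=3, bit1=0)
  nb .....: next=#  (t=9,i=8, bit0=1)
  bits 11010110100110100011001001110101 = 3600429685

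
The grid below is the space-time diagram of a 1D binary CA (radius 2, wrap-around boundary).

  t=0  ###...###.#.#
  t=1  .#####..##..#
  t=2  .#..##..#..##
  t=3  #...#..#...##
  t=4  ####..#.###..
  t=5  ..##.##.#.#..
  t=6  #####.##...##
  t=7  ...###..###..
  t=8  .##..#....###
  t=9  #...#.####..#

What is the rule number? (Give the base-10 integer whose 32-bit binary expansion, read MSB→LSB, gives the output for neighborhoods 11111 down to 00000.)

2106007918

  #####|.  b31=0 t=1,i=3
  ####.|#  b30=1 t=0,i=1
  ###.#|#  b29=1 t=0,i=8
  ###..|#  b28=1 t=0,i=2
  ##.##|#  b27=1 t=5,i=4
  ##.#.|#  b26=1 t=0,i=9
  ##..#|.  b25=0 t=1,i=6
  ##...|#  b24=1 t=0,i=3
  #.###|#  b23=1 t=0,i=12
  #.##.|.  b22=0 t=5,i=5
  #.#.#|.  b21=0 t=0,i=10
  #.#..|.  b20=0 t=2,i=1
  #..##|.  b19=0 t=1,i=7
  #..#.|#  b18=1 t=1,i=11
  #...#|#  b17=1 t=0,i=4
  #....|#  b16=1 t=5,i=12
  .####|.  b15=0 t=0,i=0
  .###.|.  b14=0 t=0,i=7
  .##.#|#  b13=1 t=2,i=12
  .##..|.  b12=0 t=1,i=9
  .#.##|.  b11=0 t=0,i=11
  .#.#.|.  b10=0 t=5,i=9
  .#..#|.  b9=0 t=2,i=2
  .#...|#  b8=1 t=3,i=8
  ..###|.  b7=0 t=0,i=6
  ..##.|#  b6=1 t=1,i=8
  ..#.#|#  b5=1 t=1,i=12
  ..#..|.  b4=0 t=2,i=8
  ...##|#  b3=1 t=0,i=5
  ...#.|#  b2=1 t=3,i=3
  ....#|#  b1=1 t=5,i=0
  .....|.  b0=0 t=7,i=0
  bits 01111101100001110010000101101110 = 2106007918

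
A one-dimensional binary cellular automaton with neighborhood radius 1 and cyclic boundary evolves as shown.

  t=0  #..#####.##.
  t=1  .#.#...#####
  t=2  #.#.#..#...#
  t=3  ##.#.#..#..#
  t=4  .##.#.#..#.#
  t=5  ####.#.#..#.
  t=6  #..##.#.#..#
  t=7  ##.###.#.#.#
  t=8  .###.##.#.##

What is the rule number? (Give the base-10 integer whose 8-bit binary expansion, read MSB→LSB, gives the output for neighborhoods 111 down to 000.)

120

  ### -> .   bit 7 = 0  t=0,i=4
  ##. -> #   bit 6 = 1  t=0,i=7
  #.# -> #   bit 5 = 1  t=0,i=8
  #.. -> #   bit 4 = 1  t=0,i=1
  .## -> #   bit 3 = 1  t=0,i=3
  .#. -> .   bit 2 = 0  t=0,i=0
  ..# -> .   bit 1 = 0  t=0,i=2
  ... -> .   bit 0 = 0  t=1,i=5
  bits 01111000 = 120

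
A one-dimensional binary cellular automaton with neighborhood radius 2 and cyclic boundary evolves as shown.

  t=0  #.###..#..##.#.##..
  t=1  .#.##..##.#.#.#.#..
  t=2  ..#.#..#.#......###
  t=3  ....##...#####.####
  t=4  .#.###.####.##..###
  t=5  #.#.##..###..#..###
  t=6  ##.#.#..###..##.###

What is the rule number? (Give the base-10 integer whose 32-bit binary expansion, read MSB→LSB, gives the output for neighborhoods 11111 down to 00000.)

1947458521

  [31] ##### => .  t=3,i=11
  [30] ####. => #  t=3,i=12
  [29] ###.# => #  t=3,i=13
  [28] ###.. => #  t=0,i=4
  [27] ##.## => .  t=3,i=14
  [26] ##.#. => #  t=0,i=12
  [25] ##..# => .  t=0,i=5
  [24] ##... => .  t=3,i=0
  [23] #.### => .  t=0,i=2
  [22] #.##. => .  t=0,i=15
  [21] #.#.# => .  t=0,i=13
  [20] #.#.. => #  t=1,i=16
  [19] #..## => .  t=0,i=9
  [18] #..#. => .  t=0,i=6
  [17] #...# => #  t=1,i=18
  [16] #.... => #  t=2,i=11
  [15] .#### => #  t=3,i=10
  [14] .###. => #  t=0,i=3
  [13] .##.# => .  t=0,i=11
  [12] .##.. => #  t=0,i=16
  [11] .#.## => #  t=0,i=1
  [10] .#.#. => .  t=1,i=11
  [9] .#..# => #  t=0,i=8
  [8] .#... => #  t=1,i=17
  [7] ..### => #  t=2,i=16
  [6] ..##. => #  t=0,i=10
  [5] ..#.# => .  t=0,i=0
  [4] ..#.. => #  t=0,i=7
  [3] ...## => #  t=2,i=15
  [2] ...#. => .  t=1,i=0
  [1] ....# => .  t=2,i=14
  [0] ..... => #  t=2,i=12
  bits 01110100000100111101101111011001 = 1947458521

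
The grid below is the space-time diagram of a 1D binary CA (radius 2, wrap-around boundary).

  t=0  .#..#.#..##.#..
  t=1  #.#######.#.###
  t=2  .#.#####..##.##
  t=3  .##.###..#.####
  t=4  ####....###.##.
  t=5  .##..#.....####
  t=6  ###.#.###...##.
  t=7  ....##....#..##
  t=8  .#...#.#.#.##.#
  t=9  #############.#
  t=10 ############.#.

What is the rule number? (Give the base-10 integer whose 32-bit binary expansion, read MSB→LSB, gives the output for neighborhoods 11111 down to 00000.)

3363815205

  ##### -> #   bit 31 = 1  t=1,i=4
  ####. -> #   bit 30 = 1  t=1,i=7
  ###.# -> .   bit 29 = 0  t=1,i=0
  ###.. -> .   bit 28 = 0  t=2,i=7
  ##.## -> #   bit 27 = 1  t=1,i=1
  ##.#. -> .   bit 26 = 0  t=0,i=11
  ##..# -> .   bit 25 = 0  t=2,i=8
  ##... -> .   bit 24 = 0  t=4,i=4
  #.### -> .   bit 23 = 0  t=1,i=2
  #.##. -> #   bit 22 = 1  t=2,i=13
  #.#.# -> #   bit 21 = 1  t=1,i=10
  #.#.. -> #   bit 20 = 1  t=0,i=6
  #..## -> #   bit 19 = 1  t=0,i=8
  #..#. -> #   bit 18 = 1  t=0,i=3
  #...# -> #   bit 17 = 1  t=0,i=14
  #.... -> #   bit 16 = 1  t=4,i=5
  .#### -> #   bit 15 = 1  t=1,i=3
  .###. -> .   bit 14 = 0  t=3,i=5
  .##.# -> #   bit 13 = 1  t=0,i=10
  .##.. -> #   bit 12 = 1  t=5,i=2
  .#.## -> #   bit 11 = 1  t=1,i=11
  .#.#. -> #   bit 10 = 1  t=0,i=5
  .#..# -> #   bit 9 = 1  t=0,i=2
  .#... -> #   bit 8 = 1  t=0,i=13
  ..### -> .   bit 7 = 0  t=4,i=8
  ..##. -> .   bit 6 = 0  t=0,i=9
  ..#.# -> #   bit 5 = 1  t=0,i=4
  ..#.. -> .   bit 4 = 0  t=0,i=1
  ...## -> .   bit 3 = 0  t=4,i=7
  ...#. -> #   bit 2 = 1  t=0,i=0
  ....# -> .   bit 1 = 0  t=4,i=6
  ..... -> #   bit 0 = 1  t=5,i=8
  bits 11001000011111111011111100100101 = 3363815205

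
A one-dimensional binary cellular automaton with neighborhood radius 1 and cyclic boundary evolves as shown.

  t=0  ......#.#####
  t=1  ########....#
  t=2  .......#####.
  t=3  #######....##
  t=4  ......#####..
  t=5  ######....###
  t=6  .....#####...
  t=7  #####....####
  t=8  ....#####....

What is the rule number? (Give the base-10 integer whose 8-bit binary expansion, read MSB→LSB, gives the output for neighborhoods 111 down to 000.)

119

  ### -> .   bit 7 = 0  t=0,i=9
  ##. -> #   bit 6 = 1  t=0,i=12
  #.# -> #   bit 5 = 1  t=0,i=7
  #.. -> #   bit 4 = 1  t=0,i=0
  .## -> .   bit 3 = 0  t=0,i=8
  .#. -> #   bit 2 = 1  t=0,i=6
  ..# -> #   bit 1 = 1  t=0,i=5
  ... -> #   bit 0 = 1  t=0,i=1
  bits 01110111 = 119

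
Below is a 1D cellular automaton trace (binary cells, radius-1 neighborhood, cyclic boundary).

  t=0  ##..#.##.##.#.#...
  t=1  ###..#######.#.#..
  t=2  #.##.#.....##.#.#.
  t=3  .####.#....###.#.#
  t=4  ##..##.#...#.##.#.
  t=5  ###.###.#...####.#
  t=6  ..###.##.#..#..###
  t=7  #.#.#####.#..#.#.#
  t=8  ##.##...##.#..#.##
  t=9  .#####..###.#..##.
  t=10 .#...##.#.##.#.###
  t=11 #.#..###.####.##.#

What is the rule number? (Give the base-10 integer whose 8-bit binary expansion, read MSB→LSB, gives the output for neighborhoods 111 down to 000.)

  nb ###: next=.  (t=1,i=1, bit7=0)
  nb ##.: next=#  (t=0,i=1, bit6=1)
  nb #.#: next=#  (t=0,i=5, bit5=1)
  nb #..: next=#  (t=0,i=2, bit4=1)
  nb .##: next=#  (t=0,i=0, bit3=1)
  nb .#.: next=.  (t=0,i=4, bit2=0)
  nb ..#: next=.  (t=0,i=3, bit1=0)
  nb ...: next=.  (t=0,i=16, bit0=0)
  bits 01111000 = 120

120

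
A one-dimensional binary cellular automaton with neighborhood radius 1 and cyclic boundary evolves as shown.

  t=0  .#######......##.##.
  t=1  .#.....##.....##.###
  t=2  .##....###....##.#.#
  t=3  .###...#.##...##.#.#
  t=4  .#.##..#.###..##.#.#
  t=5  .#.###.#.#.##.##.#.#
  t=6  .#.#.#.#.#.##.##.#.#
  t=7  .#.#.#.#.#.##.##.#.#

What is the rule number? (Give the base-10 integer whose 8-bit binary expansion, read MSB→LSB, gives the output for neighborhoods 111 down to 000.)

  [7] ### => .  t=0,i=2
  [6] ##. => #  t=0,i=7
  [5] #.# => .  t=0,i=16
  [4] #.. => #  t=0,i=8
  [3] .## => #  t=0,i=1
  [2] .#. => #  t=1,i=1
  [1] ..# => .  t=0,i=0
  [0] ... => .  t=0,i=9
  bits 01011100 = 92

92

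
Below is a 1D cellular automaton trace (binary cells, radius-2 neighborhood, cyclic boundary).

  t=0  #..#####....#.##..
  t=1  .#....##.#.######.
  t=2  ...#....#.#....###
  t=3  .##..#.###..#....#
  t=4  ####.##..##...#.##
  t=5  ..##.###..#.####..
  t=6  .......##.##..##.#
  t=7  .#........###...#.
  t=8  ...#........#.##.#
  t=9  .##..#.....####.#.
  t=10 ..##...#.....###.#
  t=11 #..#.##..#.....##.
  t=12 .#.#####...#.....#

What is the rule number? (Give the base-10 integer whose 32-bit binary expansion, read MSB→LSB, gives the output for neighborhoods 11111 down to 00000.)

  [31] ##### => .  t=0,i=5
  [30] ####. => #  t=0,i=6
  [29] ###.# => #  t=4,i=3
  [28] ###.. => #  t=0,i=7
  [27] ##.## => .  t=4,i=4
  [26] ##.#. => #  t=1,i=8
  [25] ##..# => #  t=0,i=16
  [24] ##... => .  t=0,i=8
  [23] #.### => .  t=1,i=11
  [22] #.##. => #  t=0,i=14
  [21] #.#.# => .  t=1,i=9
  [20] #.#.. => .  t=2,i=10
  [19] #..## => .  t=0,i=2
  [18] #..#. => .  t=0,i=17
  [17] #...# => #  t=2,i=1
  [16] #.... => #  t=0,i=9
  [15] .#### => .  t=0,i=4
  [14] .###. => .  t=2,i=16
  [13] .##.# => .  t=1,i=7
  [12] .##.. => #  t=0,i=15
  [11] .#.## => #  t=0,i=13
  [10] .#.#. => #  t=2,i=9
  [9] .#..# => #  t=0,i=1
  [8] .#... => .  t=1,i=2
  [7] ..### => .  t=0,i=3
  [6] ..##. => .  t=1,i=6
  [5] ..#.# => #  t=0,i=12
  [4] ..#.. => .  t=0,i=0
  [3] ...## => .  t=1,i=5
  [2] ...#. => #  t=0,i=11
  [1] ....# => .  t=0,i=10
  [0] ..... => .  t=6,i=2
  bits 01110110010000110001111000100100 = 1984110116

1984110116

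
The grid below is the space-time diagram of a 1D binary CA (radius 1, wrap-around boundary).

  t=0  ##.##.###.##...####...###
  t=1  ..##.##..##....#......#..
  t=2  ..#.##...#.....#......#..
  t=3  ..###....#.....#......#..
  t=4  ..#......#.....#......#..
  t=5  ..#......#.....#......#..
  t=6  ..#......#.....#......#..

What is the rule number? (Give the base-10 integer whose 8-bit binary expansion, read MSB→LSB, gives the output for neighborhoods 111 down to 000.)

44

  [7] ### => .  t=0,i=0
  [6] ##. => .  t=0,i=1
  [5] #.# => #  t=0,i=2
  [4] #.. => .  t=0,i=12
  [3] .## => #  t=0,i=3
  [2] .#. => #  t=1,i=15
  [1] ..# => .  t=0,i=14
  [0] ... => .  t=0,i=13
  bits 00101100 = 44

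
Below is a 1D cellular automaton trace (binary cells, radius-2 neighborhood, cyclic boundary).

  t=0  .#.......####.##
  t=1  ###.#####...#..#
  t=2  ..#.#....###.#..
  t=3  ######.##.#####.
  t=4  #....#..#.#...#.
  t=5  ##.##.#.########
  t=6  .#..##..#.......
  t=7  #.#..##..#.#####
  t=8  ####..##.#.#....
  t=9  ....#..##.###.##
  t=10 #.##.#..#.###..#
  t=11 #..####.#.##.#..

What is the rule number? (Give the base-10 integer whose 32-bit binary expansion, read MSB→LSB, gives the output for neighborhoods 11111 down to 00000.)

  ##### -> .   bit 31 = 0  t=1,i=6
  ####. -> .   bit 30 = 0  t=0,i=11
  ###.# -> #   bit 29 = 1  t=0,i=12
  ###.. -> .   bit 28 = 0  t=1,i=8
  ##.## -> .   bit 27 = 0  t=0,i=13
  ##.#. -> #   bit 26 = 1  t=0,i=0
  ##..# -> #   bit 25 = 1  t=6,i=6
  ##... -> #   bit 24 = 1  t=1,i=9
  #.### -> #   bit 23 = 1  t=1,i=4
  #.##. -> .   bit 22 = 0  t=0,i=14
  #.#.# -> .   bit 21 = 0  t=5,i=6
  #.#.. -> #   bit 20 = 1  t=0,i=1
  #..## -> .   bit 19 = 0  t=1,i=14
  #..#. -> .   bit 18 = 0  t=4,i=7
  #...# -> #   bit 17 = 1  t=1,i=10
  #.... -> .   bit 16 = 0  t=0,i=3
  .#### -> .   bit 15 = 0  t=0,i=10
  .###. -> #   bit 14 = 1  t=2,i=10
  .##.# -> #   bit 13 = 1  t=0,i=15
  .##.. -> #   bit 12 = 1  t=6,i=5
  .#.## -> .   bit 11 = 0  t=5,i=7
  .#.#. -> #   bit 10 = 1  t=2,i=3
  .#..# -> #   bit 9 = 1  t=1,i=13
  .#... -> #   bit 8 = 1  t=0,i=2
  ..### -> .   bit 7 = 0  t=0,i=9
  ..##. -> .   bit 6 = 0  t=6,i=4
  ..#.# -> #   bit 5 = 1  t=2,i=2
  ..#.. -> .   bit 4 = 0  t=1,i=12
  ...## -> #   bit 3 = 1  t=0,i=8
  ...#. -> #   bit 2 = 1  t=1,i=11
  ....# -> #   bit 1 = 1  t=0,i=7
  ..... -> #   bit 0 = 1  t=0,i=4
  bits 00100111100100100111011100101111 = 663910191

663910191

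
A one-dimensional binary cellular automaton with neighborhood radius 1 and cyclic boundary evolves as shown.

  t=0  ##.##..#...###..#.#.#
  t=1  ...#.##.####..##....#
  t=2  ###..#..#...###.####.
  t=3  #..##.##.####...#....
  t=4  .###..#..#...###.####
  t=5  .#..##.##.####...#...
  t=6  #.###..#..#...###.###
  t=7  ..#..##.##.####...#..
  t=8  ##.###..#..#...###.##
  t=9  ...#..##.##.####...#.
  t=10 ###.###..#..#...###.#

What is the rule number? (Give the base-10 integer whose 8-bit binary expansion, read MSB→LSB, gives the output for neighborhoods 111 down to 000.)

27

  [7] ### => .  t=0,i=0
  [6] ##. => .  t=0,i=1
  [5] #.# => .  t=0,i=2
  [4] #.. => #  t=0,i=5
  [3] .## => #  t=0,i=3
  [2] .#. => .  t=0,i=7
  [1] ..# => #  t=0,i=6
  [0] ... => #  t=0,i=9
  bits 00011011 = 27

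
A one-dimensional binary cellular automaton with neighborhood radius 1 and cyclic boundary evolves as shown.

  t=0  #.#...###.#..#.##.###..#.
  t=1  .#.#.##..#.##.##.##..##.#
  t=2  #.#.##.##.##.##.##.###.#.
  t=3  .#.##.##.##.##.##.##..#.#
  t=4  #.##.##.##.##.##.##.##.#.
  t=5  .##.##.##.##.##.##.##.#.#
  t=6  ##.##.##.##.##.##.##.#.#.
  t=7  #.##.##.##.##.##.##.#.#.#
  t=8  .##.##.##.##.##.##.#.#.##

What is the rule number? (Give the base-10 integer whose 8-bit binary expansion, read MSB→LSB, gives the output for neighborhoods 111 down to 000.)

  ### -> .   bit 7 = 0  t=0,i=7
  ##. -> .   bit 6 = 0  t=0,i=8
  #.# -> #   bit 5 = 1  t=0,i=1
  #.. -> #   bit 4 = 1  t=0,i=3
  .## -> #   bit 3 = 1  t=0,i=6
  .#. -> .   bit 2 = 0  t=0,i=0
  ..# -> #   bit 1 = 1  t=0,i=5
  ... -> .   bit 0 = 0  t=0,i=4
  bits 00111010 = 58

58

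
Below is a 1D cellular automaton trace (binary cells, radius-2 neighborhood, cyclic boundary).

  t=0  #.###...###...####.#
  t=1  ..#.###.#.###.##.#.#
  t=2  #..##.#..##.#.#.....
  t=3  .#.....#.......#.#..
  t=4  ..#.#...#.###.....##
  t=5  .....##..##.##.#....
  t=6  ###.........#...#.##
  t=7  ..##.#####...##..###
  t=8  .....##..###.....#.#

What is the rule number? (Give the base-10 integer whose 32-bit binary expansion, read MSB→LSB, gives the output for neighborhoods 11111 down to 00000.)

  nb #####: next=.  (t=6,i=0, bit31=0)
  nb ####.: next=.  (t=0,i=16, bit30=0)
  nb ###.#: next=#  (t=0,i=17, bit29=1)
  nb ###..: next=#  (t=0,i=4, bit28=1)
  nb ##.##: next=.  (t=0,i=1, bit27=0)
  nb ##.#.: next=.  (t=1,i=7, bit26=0)
  nb ##..#: next=.  (t=4,i=0, bit25=0)
  nb ##...: next=#  (t=0,i=5, bit24=1)
  nb #.###: next=#  (t=0,i=2, bit23=1)
  nb #.##.: next=#  (t=0,i=19, bit22=1)
  nb #.#.#: next=.  (t=1,i=8, bit21=0)
  nb #.#..: next=.  (t=1,i=19, bit20=0)
  nb #..##: next=.  (t=2,i=2, bit19=0)
  nb #..#.: next=.  (t=1,i=1, bit18=0)
  nb #...#: next=#  (t=0,i=6, bit17=1)
  nb #....: next=.  (t=2,i=16, bit16=0)
  nb .####: next=#  (t=0,i=15, bit15=1)
  nb .###.: next=.  (t=0,i=3, bit14=0)
  nb .##.#: next=.  (t=0,i=0, bit13=0)
  nb .##..: next=.  (t=4,i=19, bit12=0)
  nb .#.##: next=#  (t=1,i=3, bit11=1)
  nb .#.#.: next=.  (t=1,i=18, bit10=0)
  nb .#..#: next=#  (t=1,i=0, bit9=1)
  nb .#...: next=#  (t=2,i=15, bit8=1)
  nb ..###: next=#  (t=0,i=8, bit7=1)
  nb ..##.: next=.  (t=2,i=3, bit6=0)
  nb ..#.#: next=.  (t=1,i=2, bit5=0)
  nb ..#..: next=.  (t=2,i=0, bit4=0)
  nb ...##: next=.  (t=0,i=7, bit3=0)
  nb ...#.: next=.  (t=2,i=19, bit2=0)
  nb ....#: next=.  (t=2,i=18, bit1=0)
  nb .....: next=#  (t=2,i=17, bit0=1)
  bits 00110001110000101000101110000001 = 834833281

834833281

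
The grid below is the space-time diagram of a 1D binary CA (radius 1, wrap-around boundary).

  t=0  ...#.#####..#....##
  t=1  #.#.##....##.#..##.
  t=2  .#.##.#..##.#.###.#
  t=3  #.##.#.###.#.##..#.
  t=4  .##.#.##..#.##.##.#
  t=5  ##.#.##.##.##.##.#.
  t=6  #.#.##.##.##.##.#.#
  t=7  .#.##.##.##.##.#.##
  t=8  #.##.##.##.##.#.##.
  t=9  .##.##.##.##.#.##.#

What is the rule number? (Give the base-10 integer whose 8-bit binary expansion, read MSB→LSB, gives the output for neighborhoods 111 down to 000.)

  ### -> .   bit 7 = 0  t=0,i=6
  ##. -> .   bit 6 = 0  t=0,i=9
  #.# -> #   bit 5 = 1  t=0,i=4
  #.. -> #   bit 4 = 1  t=0,i=0
  .## -> #   bit 3 = 1  t=0,i=5
  .#. -> .   bit 2 = 0  t=0,i=3
  ..# -> #   bit 1 = 1  t=0,i=2
  ... -> .   bit 0 = 0  t=0,i=1
  bits 00111010 = 58

58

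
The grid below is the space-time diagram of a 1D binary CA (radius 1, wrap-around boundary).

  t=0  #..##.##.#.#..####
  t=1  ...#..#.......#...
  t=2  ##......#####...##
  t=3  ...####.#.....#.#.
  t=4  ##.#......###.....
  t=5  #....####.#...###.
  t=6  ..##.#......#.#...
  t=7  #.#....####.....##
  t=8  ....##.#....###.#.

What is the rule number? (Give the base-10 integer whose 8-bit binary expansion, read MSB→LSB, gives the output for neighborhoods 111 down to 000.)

  ###|.  b7=0 t=0,i=15
  ##.|.  b6=0 t=0,i=0
  #.#|.  b5=0 t=0,i=5
  #..|.  b4=0 t=0,i=1
  .##|#  b3=1 t=0,i=3
  .#.|.  b2=0 t=0,i=9
  ..#|.  b1=0 t=0,i=2
  ...|#  b0=1 t=1,i=0
  bits 00001001 = 9

9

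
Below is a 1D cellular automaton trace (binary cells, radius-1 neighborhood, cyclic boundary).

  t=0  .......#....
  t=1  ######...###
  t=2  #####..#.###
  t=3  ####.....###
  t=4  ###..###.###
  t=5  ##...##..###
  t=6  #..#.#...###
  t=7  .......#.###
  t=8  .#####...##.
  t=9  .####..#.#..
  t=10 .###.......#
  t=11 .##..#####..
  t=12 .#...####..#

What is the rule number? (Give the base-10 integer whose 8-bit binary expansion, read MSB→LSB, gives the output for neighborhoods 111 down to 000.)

  ### -> #   bit 7 = 1  t=1,i=0
  ##. -> .   bit 6 = 0  t=1,i=5
  #.# -> .   bit 5 = 0  t=2,i=8
  #.. -> .   bit 4 = 0  t=0,i=8
  .## -> #   bit 3 = 1  t=1,i=9
  .#. -> .   bit 2 = 0  t=0,i=7
  ..# -> .   bit 1 = 0  t=0,i=6
  ... -> #   bit 0 = 1  t=0,i=0
  bits 10001001 = 137

137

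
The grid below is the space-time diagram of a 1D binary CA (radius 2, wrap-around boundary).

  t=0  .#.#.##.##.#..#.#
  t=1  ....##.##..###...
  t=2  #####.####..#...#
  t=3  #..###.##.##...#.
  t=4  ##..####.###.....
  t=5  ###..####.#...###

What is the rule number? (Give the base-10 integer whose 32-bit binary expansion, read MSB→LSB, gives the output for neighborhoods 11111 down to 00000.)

  ##### -> .   bit 31 = 0  t=2,i=1
  ####. -> #   bit 30 = 1  t=2,i=3
  ###.# -> #   bit 29 = 1  t=2,i=4
  ###.. -> .   bit 28 = 0  t=1,i=13
  ##.## -> #   bit 27 = 1  t=0,i=7
  ##.#. -> .   bit 26 = 0  t=0,i=10
  ##..# -> #   bit 25 = 1  t=1,i=9
  ##... -> .   bit 24 = 0  t=1,i=14
  #.### -> .   bit 23 = 0  t=2,i=6
  #.##. -> #   bit 22 = 1  t=0,i=5
  #.#.# -> .   bit 21 = 0  t=0,i=1
  #.#.. -> #   bit 20 = 1  t=0,i=11
  #..## -> .   bit 19 = 0  t=1,i=10
  #..#. -> #   bit 18 = 1  t=0,i=13
  #...# -> .   bit 17 = 0  t=2,i=14
  #.... -> .   bit 16 = 0  t=1,i=15
  .#### -> #   bit 15 = 1  t=2,i=0
  .###. -> #   bit 14 = 1  t=1,i=12
  .##.# -> .   bit 13 = 0  t=0,i=6
  .##.. -> #   bit 12 = 1  t=1,i=8
  .#.## -> #   bit 11 = 1  t=0,i=4
  .#.#. -> .   bit 10 = 0  t=0,i=0
  .#..# -> #   bit 9 = 1  t=0,i=12
  .#... -> .   bit 8 = 0  t=2,i=13
  ..### -> .   bit 7 = 0  t=1,i=11
  ..##. -> #   bit 6 = 1  t=1,i=4
  ..#.# -> .   bit 5 = 0  t=0,i=14
  ..#.. -> .   bit 4 = 0  t=2,i=12
  ...## -> #   bit 3 = 1  t=1,i=3
  ...#. -> .   bit 2 = 0  t=3,i=14
  ....# -> #   bit 1 = 1  t=1,i=2
  ..... -> #   bit 0 = 1  t=1,i=0
  bits 01101010010101001101101001001011 = 1783945803

1783945803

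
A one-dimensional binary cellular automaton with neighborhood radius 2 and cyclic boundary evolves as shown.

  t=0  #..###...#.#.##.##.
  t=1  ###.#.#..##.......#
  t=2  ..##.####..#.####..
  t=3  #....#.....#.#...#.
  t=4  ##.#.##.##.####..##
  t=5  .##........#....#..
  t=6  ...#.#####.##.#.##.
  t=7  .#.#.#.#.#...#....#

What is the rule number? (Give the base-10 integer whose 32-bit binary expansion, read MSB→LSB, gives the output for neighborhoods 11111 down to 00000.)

  #####|#  b31=1 t=6,i=7
  ####.|.  b30=0 t=1,i=1
  ###.#|#  b29=1 t=1,i=2
  ###..|.  b28=0 t=0,i=5
  ##.##|.  b27=0 t=0,i=15
  ##.#.|#  b26=1 t=0,i=18
  ##..#|.  b25=0 t=2,i=9
  ##...|#  b24=1 t=0,i=6
  #.###|#  b23=1 t=2,i=5
  #.##.|.  b22=0 t=0,i=13
  #.#.#|.  b21=0 t=0,i=11
  #.#..|#  b20=1 t=0,i=0
  #..##|#  b19=1 t=0,i=2
  #..#.|.  b18=0 t=2,i=10
  #...#|.  b17=0 t=0,i=7
  #....|.  b16=0 t=1,i=12
  .####|.  b15=0 t=1,i=0
  .###.|#  b14=1 t=0,i=4
  .##.#|.  b13=0 t=0,i=14
  .##..|.  b12=0 t=1,i=10
  .#.##|.  b11=0 t=0,i=12
  .#.#.|#  b10=1 t=0,i=10
  .#..#|#  b9=1 t=0,i=1
  .#...|#  b8=1 t=3,i=1
  ..###|.  b7=0 t=0,i=3
  ..##.|.  b6=0 t=1,i=9
  ..#.#|#  b5=1 t=0,i=9
  ..#..|#  b4=1 t=3,i=5
  ...##|.  b3=0 t=1,i=17
  ...#.|.  b2=0 t=0,i=8
  ....#|#  b1=1 t=1,i=16
  .....|#  b0=1 t=1,i=13
  bits 10100101100110000100011100110011 = 2778220339

2778220339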